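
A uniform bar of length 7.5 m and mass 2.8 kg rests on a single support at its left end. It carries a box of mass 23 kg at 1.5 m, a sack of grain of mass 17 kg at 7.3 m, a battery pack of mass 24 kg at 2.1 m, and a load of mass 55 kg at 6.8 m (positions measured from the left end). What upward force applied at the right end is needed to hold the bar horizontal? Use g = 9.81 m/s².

F ≈ 776 N

Take moments about the left end.
Beam weight: 2.8 × 9.81 = 27.47 N down at 3.75 m → arm 3.75 m, τ = 27.47 × 3.75 = 103 N·m clockwise.
Box: 23 × 9.81 = 225.6 N down at 1.5 m → arm 1.5 m, τ = 225.6 × 1.5 = 338.4 N·m clockwise.
Sack of grain: 17 × 9.81 = 166.8 N down at 7.3 m → arm 7.3 m, τ = 166.8 × 7.3 = 1218 N·m clockwise.
Battery pack: 24 × 9.81 = 235.4 N down at 2.1 m → arm 2.1 m, τ = 235.4 × 2.1 = 494.3 N·m clockwise.
Load: 55 × 9.81 = 539.6 N down at 6.8 m → arm 6.8 m, τ = 539.6 × 6.8 = 3669 N·m clockwise.
Net moment of the loads = 5823 N·m clockwise.
The upward force F acts at the right end, arm 7.5 m, giving F × 7.5 counterclockwise.
For rotational equilibrium, F × 7.5 = 5823, so F = 5823 / 7.5 = 776 N.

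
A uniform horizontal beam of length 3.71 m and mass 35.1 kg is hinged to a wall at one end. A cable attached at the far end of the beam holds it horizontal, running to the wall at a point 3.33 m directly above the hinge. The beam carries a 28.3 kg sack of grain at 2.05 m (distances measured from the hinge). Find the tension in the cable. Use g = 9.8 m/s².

About the hinge:
Beam weight: 35.1 × 9.8 = 344 N down at 1.855 m → arm 1.855 m, τ = 344 × 1.855 = 638.1 N·m clockwise.
Sack of grain: 28.3 × 9.8 = 277.3 N down at 2.05 m → arm 2.05 m, τ = 277.3 × 2.05 = 568.5 N·m clockwise.
Total clockwise load moment = 1207 N·m.
The cable tension T acts at 3.71 m; only its component perpendicular to the beam, T sinθ, produces torque. sinθ = h/√(h²+d²) = 3.33/√(3.33²+3.71²) = 0.668.
Στ = 0 ⇒ T × 3.71 × 0.668 = 1207 ⇒ T = 1207 / 2.478 = 487 N.

T ≈ 487 N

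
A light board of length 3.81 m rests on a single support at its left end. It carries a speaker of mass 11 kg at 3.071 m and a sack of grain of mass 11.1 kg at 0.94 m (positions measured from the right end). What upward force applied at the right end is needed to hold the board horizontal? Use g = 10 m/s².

Choose the left end as the axis so the unknown pivot reaction has zero arm there.
Speaker: 11 × 10 = 110 N down at 3.071 m → arm 0.739 m, τ = 110 × 0.739 = 81.29 N·m clockwise.
Sack of grain: 11.1 × 10 = 111 N down at 0.94 m → arm 2.87 m, τ = 111 × 2.87 = 318.6 N·m clockwise.
Net moment of the loads = 399.9 N·m clockwise.
The upward force F acts at the right end, arm 3.81 m, giving F × 3.81 counterclockwise.
Στ = 0 ⇒ F × 3.81 = 399.9 ⇒ F = 399.9 / 3.81 = 105 N.

F ≈ 105 N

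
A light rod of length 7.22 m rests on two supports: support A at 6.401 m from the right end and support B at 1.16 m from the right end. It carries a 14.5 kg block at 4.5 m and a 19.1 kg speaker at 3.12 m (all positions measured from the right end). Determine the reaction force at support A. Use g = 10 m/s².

R_A ≈ 164 N

About support B:
Block: 14.5 × 10 = 145 N down at 4.5 m → arm 3.34 m, τ = 145 × 3.34 = 484.3 N·m counterclockwise.
Speaker: 19.1 × 10 = 191 N down at 3.12 m → arm 1.96 m, τ = 191 × 1.96 = 374.4 N·m counterclockwise.
Net load moment about support B = 858.7 N·m counterclockwise.
Reaction R at support A is upward at 6.401 m, arm 5.241 m → moment R × 5.241 clockwise.
Setting net torque to zero: R × 5.241 = 858.7 → R = 164 N.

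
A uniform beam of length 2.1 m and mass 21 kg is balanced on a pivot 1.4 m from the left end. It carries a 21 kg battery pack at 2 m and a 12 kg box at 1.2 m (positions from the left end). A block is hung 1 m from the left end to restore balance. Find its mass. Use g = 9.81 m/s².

Sum moments about the pivot (at 1.4 m from the left end) (the support reaction has zero arm there).
Beam weight: 21 × 9.81 = 206 N down at 1.05 m → arm 0.35 m, τ = 206 × 0.35 = 72.1 N·m counterclockwise.
Battery pack: 21 × 9.81 = 206 N down at 2 m → arm 0.6 m, τ = 206 × 0.6 = 123.6 N·m clockwise.
Box: 12 × 9.81 = 117.7 N down at 1.2 m → arm 0.2 m, τ = 117.7 × 0.2 = 23.54 N·m counterclockwise.
Net moment of known loads = 27.96 N·m clockwise.
An unknown mass m at 1 m has arm 0.4 m; its moment is m·g·0.4 counterclockwise.
Balancing moments: m × 9.81 × 0.4 = 27.96, giving m = 27.96 / (9.81 × 0.4) = 7.13 kg.

m ≈ 7.13 kg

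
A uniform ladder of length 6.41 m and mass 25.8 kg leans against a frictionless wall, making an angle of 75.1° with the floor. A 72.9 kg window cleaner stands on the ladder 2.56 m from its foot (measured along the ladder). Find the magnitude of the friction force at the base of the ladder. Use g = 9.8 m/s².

f ≈ 110 N

Choose the foot of the ladder as the axis so the floor normal and friction both act there and drop out.
Ladder weight 25.8×9.8 = 252.8 N acts at 3.205 m along the ladder; its horizontal arm is 3.205·cos75.1° = 0.8241 m → τ = 208.3 N·m clockwise.
Window cleaner: 72.9×9.8 = 714.4 N at 2.56 m → arm 0.6583 m → τ = 470.3 N·m clockwise.
Wall normal N acts horizontally at the top; its moment arm is the height L sinθ = 6.41·sin75.1° = 6.194 m, counterclockwise.
Balancing moments: N × 6.194 = 678.6, giving N = 110 N.
ΣFx = 0: friction at the foot balances the wall's push, so f = N_wall = 110 N.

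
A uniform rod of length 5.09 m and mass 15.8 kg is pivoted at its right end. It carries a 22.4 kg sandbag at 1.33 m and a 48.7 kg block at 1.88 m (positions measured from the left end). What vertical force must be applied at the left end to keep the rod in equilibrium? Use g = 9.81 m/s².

Sum moments about the right end (the unknown pivot reaction has zero arm there).
Beam weight: 15.8 × 9.81 = 155 N down at 2.545 m → arm 2.545 m, τ = 155 × 2.545 = 394.5 N·m counterclockwise.
Sandbag: 22.4 × 9.81 = 219.7 N down at 1.33 m → arm 3.76 m, τ = 219.7 × 3.76 = 826.1 N·m counterclockwise.
Block: 48.7 × 9.81 = 477.7 N down at 1.88 m → arm 3.21 m, τ = 477.7 × 3.21 = 1533 N·m counterclockwise.
Net moment of the loads = 2754 N·m counterclockwise.
The upward force F acts at the left end, arm 5.09 m, giving F × 5.09 clockwise.
Balancing moments: F × 5.09 = 2754, giving F = 2754 / 5.09 = 541 N.

F ≈ 541 N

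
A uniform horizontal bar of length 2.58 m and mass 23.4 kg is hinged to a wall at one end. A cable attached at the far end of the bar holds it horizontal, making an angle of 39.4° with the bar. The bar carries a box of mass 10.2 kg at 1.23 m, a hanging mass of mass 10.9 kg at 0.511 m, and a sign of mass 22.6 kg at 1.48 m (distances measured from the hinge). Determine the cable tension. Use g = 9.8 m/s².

T ≈ 489 N

Sum moments about the hinge (the unknown hinge reaction has zero arm there).
Beam weight: 23.4 × 9.8 = 229.3 N down at 1.29 m → arm 1.29 m, τ = 229.3 × 1.29 = 295.8 N·m clockwise.
Box: 10.2 × 9.8 = 99.96 N down at 1.23 m → arm 1.23 m, τ = 99.96 × 1.23 = 123 N·m clockwise.
Hanging mass: 10.9 × 9.8 = 106.8 N down at 0.511 m → arm 0.511 m, τ = 106.8 × 0.511 = 54.57 N·m clockwise.
Sign: 22.6 × 9.8 = 221.5 N down at 1.48 m → arm 1.48 m, τ = 221.5 × 1.48 = 327.8 N·m clockwise.
Total clockwise load moment = 801.2 N·m.
The cable tension T acts at 2.58 m; only its component perpendicular to the bar, T sinθ, produces torque. sin 39.4° = 0.6347.
Setting net torque to zero: T × 2.58 × 0.6347 = 801.2 → T = 801.2 / 1.638 = 489 N.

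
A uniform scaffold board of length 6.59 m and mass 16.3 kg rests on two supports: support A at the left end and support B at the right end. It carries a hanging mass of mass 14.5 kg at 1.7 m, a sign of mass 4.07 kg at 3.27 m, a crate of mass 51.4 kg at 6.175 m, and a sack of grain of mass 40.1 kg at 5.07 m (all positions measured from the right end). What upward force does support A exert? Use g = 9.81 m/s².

R_A ≈ 912 N

About support B:
Beam weight: 16.3 × 9.81 = 159.9 N down at 3.295 m → arm 3.295 m, τ = 159.9 × 3.295 = 526.9 N·m counterclockwise.
Hanging mass: 14.5 × 9.81 = 142.2 N down at 1.7 m → arm 1.7 m, τ = 142.2 × 1.7 = 241.7 N·m counterclockwise.
Sign: 4.07 × 9.81 = 39.93 N down at 3.27 m → arm 3.27 m, τ = 39.93 × 3.27 = 130.6 N·m counterclockwise.
Crate: 51.4 × 9.81 = 504.2 N down at 6.175 m → arm 6.175 m, τ = 504.2 × 6.175 = 3113 N·m counterclockwise.
Sack of grain: 40.1 × 9.81 = 393.4 N down at 5.07 m → arm 5.07 m, τ = 393.4 × 5.07 = 1995 N·m counterclockwise.
Net load moment about support B = 6007 N·m counterclockwise.
Reaction R at support A is upward at 6.59 m, arm 6.59 m → moment R × 6.59 clockwise.
For rotational equilibrium, R × 6.59 = 6007, so R = 912 N.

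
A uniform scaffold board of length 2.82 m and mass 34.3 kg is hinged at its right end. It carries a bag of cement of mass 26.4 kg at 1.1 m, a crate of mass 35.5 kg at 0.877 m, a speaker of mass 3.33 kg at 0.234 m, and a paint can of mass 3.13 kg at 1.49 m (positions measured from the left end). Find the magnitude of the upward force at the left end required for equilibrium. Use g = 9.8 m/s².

Choose the right end as the axis so the unknown pivot reaction has zero arm there.
Beam weight: 34.3 × 9.8 = 336.1 N down at 1.41 m → arm 1.41 m, τ = 336.1 × 1.41 = 473.9 N·m counterclockwise.
Bag of cement: 26.4 × 9.8 = 258.7 N down at 1.1 m → arm 1.72 m, τ = 258.7 × 1.72 = 445 N·m counterclockwise.
Crate: 35.5 × 9.8 = 347.9 N down at 0.877 m → arm 1.943 m, τ = 347.9 × 1.943 = 676 N·m counterclockwise.
Speaker: 3.33 × 9.8 = 32.63 N down at 0.234 m → arm 2.586 m, τ = 32.63 × 2.586 = 84.38 N·m counterclockwise.
Paint can: 3.13 × 9.8 = 30.67 N down at 1.49 m → arm 1.33 m, τ = 30.67 × 1.33 = 40.79 N·m counterclockwise.
Net moment of the loads = 1720 N·m counterclockwise.
The upward force F acts at the left end, arm 2.82 m, giving F × 2.82 clockwise.
Στ = 0 ⇒ F × 2.82 = 1720 ⇒ F = 1720 / 2.82 = 610 N.

F ≈ 610 N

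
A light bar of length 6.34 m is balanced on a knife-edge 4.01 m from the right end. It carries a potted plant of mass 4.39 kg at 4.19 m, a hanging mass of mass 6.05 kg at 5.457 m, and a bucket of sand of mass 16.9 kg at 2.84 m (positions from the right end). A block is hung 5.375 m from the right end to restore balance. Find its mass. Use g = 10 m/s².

m ≈ 7.49 kg

Choose the knife-edge (at 4.01 m from the right end) as the axis so the support reaction has zero arm there.
Potted plant: 4.39 × 10 = 43.9 N down at 4.19 m → arm 0.18 m, τ = 43.9 × 0.18 = 7.902 N·m counterclockwise.
Hanging mass: 6.05 × 10 = 60.5 N down at 5.457 m → arm 1.447 m, τ = 60.5 × 1.447 = 87.54 N·m counterclockwise.
Bucket of sand: 16.9 × 10 = 169 N down at 2.84 m → arm 1.17 m, τ = 169 × 1.17 = 197.7 N·m clockwise.
Net moment of known loads = 102.3 N·m clockwise.
An unknown mass m at 5.375 m has arm 1.365 m; its moment is m·g·1.365 counterclockwise.
Στ = 0 ⇒ m × 10 × 1.365 = 102.3 ⇒ m = 102.3 / (10 × 1.365) = 7.49 kg.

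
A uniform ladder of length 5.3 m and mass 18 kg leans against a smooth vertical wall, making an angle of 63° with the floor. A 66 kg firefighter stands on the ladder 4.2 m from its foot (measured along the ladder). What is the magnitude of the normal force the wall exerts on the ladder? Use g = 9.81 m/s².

N_wall ≈ 306 N

Sum moments about the foot of the ladder (the floor normal and friction both act there and drop out).
Ladder weight 18×9.81 = 176.6 N acts at 2.65 m along the ladder; its horizontal arm is 2.65·cos63° = 1.203 m → τ = 212.4 N·m clockwise.
Firefighter: 66×9.81 = 647.5 N at 4.2 m → arm 1.907 m → τ = 1235 N·m clockwise.
Wall normal N acts horizontally at the top; its moment arm is the height L sinθ = 5.3·sin63° = 4.722 m, counterclockwise.
Balancing moments: N × 4.722 = 1447, giving N = 306 N.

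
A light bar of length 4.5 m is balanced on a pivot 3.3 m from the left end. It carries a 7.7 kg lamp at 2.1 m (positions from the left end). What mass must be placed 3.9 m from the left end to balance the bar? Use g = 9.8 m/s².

m ≈ 15.4 kg

Sum moments about the pivot (at 3.3 m from the left end) (the support reaction has zero arm there).
Lamp: 7.7 × 9.8 = 75.46 N down at 2.1 m → arm 1.2 m, τ = 75.46 × 1.2 = 90.55 N·m counterclockwise.
Net moment of known loads = 90.55 N·m counterclockwise.
An unknown mass m at 3.9 m has arm 0.6 m; its moment is m·g·0.6 clockwise.
Balancing moments: m × 9.8 × 0.6 = 90.55, giving m = 90.55 / (9.8 × 0.6) = 15.4 kg.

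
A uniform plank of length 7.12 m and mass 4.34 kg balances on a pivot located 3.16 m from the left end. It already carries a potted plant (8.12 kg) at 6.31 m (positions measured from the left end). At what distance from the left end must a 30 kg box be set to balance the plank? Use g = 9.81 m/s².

x ≈ 2.25 m from the left end

Taking torques about the pivot (at 3.16 m from the left end):
Beam weight: 4.34 × 9.81 = 42.58 N down at 3.56 m → arm 0.4 m, τ = 42.58 × 0.4 = 17.03 N·m clockwise.
Potted plant: 8.12 × 9.81 = 79.66 N down at 6.31 m → arm 3.15 m, τ = 79.66 × 3.15 = 250.9 N·m clockwise.
Net moment of existing loads = 267.9 N·m clockwise.
The box weighs 30 × 9.81 = 294.3 N and must supply an equal counterclockwise moment, so its lever arm about the pivot is 267.9 / 294.3 = 0.91 m.
That puts it at 3.16 − 0.91 = 2.25 m from the left end.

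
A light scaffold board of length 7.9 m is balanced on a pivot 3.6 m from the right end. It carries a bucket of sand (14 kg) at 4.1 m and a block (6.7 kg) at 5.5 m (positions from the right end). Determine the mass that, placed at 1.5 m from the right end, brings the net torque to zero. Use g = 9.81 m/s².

Taking torques about the pivot (at 3.6 m from the right end):
Bucket of sand: 14 × 9.81 = 137.3 N down at 4.1 m → arm 0.5 m, τ = 137.3 × 0.5 = 68.65 N·m counterclockwise.
Block: 6.7 × 9.81 = 65.73 N down at 5.5 m → arm 1.9 m, τ = 65.73 × 1.9 = 124.9 N·m counterclockwise.
Net moment of known loads = 193.6 N·m counterclockwise.
An unknown mass m at 1.5 m has arm 2.1 m; its moment is m·g·2.1 clockwise.
Balancing moments: m × 9.81 × 2.1 = 193.6, giving m = 193.6 / (9.81 × 2.1) = 9.4 kg.

m ≈ 9.4 kg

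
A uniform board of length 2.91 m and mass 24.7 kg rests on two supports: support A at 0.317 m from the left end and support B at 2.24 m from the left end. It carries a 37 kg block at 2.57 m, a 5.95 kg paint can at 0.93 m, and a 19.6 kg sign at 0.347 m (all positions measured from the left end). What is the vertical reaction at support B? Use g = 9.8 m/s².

About support A:
Beam weight: 24.7 × 9.8 = 242.1 N down at 1.455 m → arm 1.138 m, τ = 242.1 × 1.138 = 275.5 N·m clockwise.
Block: 37 × 9.8 = 362.6 N down at 2.57 m → arm 2.253 m, τ = 362.6 × 2.253 = 816.9 N·m clockwise.
Paint can: 5.95 × 9.8 = 58.31 N down at 0.93 m → arm 0.613 m, τ = 58.31 × 0.613 = 35.74 N·m clockwise.
Sign: 19.6 × 9.8 = 192.1 N down at 0.347 m → arm 0.03 m, τ = 192.1 × 0.03 = 5.763 N·m clockwise.
Net load moment about support A = 1134 N·m clockwise.
Reaction R at support B is upward at 2.24 m, arm 1.923 m → moment R × 1.923 counterclockwise.
Στ = 0 ⇒ R × 1.923 = 1134 ⇒ R = 590 N.

R_B ≈ 590 N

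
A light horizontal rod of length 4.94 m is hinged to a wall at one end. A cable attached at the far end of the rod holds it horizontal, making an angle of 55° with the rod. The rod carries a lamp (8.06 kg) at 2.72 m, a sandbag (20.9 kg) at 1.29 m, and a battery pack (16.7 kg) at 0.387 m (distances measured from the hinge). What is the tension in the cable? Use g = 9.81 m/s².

Take moments about the hinge.
Lamp: 8.06 × 9.81 = 79.07 N down at 2.72 m → arm 2.72 m, τ = 79.07 × 2.72 = 215.1 N·m clockwise.
Sandbag: 20.9 × 9.81 = 205 N down at 1.29 m → arm 1.29 m, τ = 205 × 1.29 = 264.4 N·m clockwise.
Battery pack: 16.7 × 9.81 = 163.8 N down at 0.387 m → arm 0.387 m, τ = 163.8 × 0.387 = 63.39 N·m clockwise.
Total clockwise load moment = 542.9 N·m.
The cable tension T acts at 4.94 m; only its component perpendicular to the rod, T sinθ, produces torque. sin 55° = 0.8192.
Balancing moments: T × 4.94 × 0.8192 = 542.9, giving T = 542.9 / 4.047 = 134 N.

T ≈ 134 N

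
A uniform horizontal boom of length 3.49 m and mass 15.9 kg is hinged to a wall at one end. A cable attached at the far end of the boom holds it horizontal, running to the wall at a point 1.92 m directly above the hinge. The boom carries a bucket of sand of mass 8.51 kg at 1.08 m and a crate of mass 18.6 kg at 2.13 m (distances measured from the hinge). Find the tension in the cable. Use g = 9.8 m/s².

T ≈ 446 N

Sum moments about the hinge (the unknown hinge reaction has zero arm there).
Beam weight: 15.9 × 9.8 = 155.8 N down at 1.745 m → arm 1.745 m, τ = 155.8 × 1.745 = 271.9 N·m clockwise.
Bucket of sand: 8.51 × 9.8 = 83.4 N down at 1.08 m → arm 1.08 m, τ = 83.4 × 1.08 = 90.07 N·m clockwise.
Crate: 18.6 × 9.8 = 182.3 N down at 2.13 m → arm 2.13 m, τ = 182.3 × 2.13 = 388.3 N·m clockwise.
Total clockwise load moment = 750.3 N·m.
The cable tension T acts at 3.49 m; only its component perpendicular to the boom, T sinθ, produces torque. sinθ = h/√(h²+d²) = 1.92/√(1.92²+3.49²) = 0.482.
Setting net torque to zero: T × 3.49 × 0.482 = 750.3 → T = 750.3 / 1.682 = 446 N.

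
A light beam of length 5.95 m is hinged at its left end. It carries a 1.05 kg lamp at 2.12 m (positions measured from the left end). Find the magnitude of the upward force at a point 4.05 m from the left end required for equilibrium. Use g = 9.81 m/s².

Taking torques about the left end:
Lamp: 1.05 × 9.81 = 10.3 N down at 2.12 m → arm 2.12 m, τ = 10.3 × 2.12 = 21.84 N·m clockwise.
Net moment of the loads = 21.84 N·m clockwise.
The upward force F acts at a point 4.05 m from the left end, arm 4.05 m, giving F × 4.05 counterclockwise.
For rotational equilibrium, F × 4.05 = 21.84, so F = 21.84 / 4.05 = 5.39 N.

F ≈ 5.39 N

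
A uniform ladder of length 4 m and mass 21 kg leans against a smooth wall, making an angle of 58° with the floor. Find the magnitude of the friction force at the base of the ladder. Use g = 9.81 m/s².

Taking torques about the foot of the ladder:
Ladder weight 21×9.81 = 206 N acts at 2 m along the ladder; its horizontal arm is 2·cos58° = 1.06 m → τ = 218.4 N·m clockwise.
Wall normal N acts horizontally at the top; its moment arm is the height L sinθ = 4·sin58° = 3.392 m, counterclockwise.
Setting net torque to zero: N × 3.392 = 218.4 → N = 64.4 N.
ΣFx = 0: friction at the foot balances the wall's push, so f = N_wall = 64.4 N.

f ≈ 64.4 N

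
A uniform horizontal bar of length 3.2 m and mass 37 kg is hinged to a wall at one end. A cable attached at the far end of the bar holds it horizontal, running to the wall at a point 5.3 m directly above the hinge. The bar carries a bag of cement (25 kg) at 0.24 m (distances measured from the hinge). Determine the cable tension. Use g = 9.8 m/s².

Sum moments about the hinge (the unknown hinge reaction has zero arm there).
Beam weight: 37 × 9.8 = 362.6 N down at 1.6 m → arm 1.6 m, τ = 362.6 × 1.6 = 580.2 N·m clockwise.
Bag of cement: 25 × 9.8 = 245 N down at 0.24 m → arm 0.24 m, τ = 245 × 0.24 = 58.8 N·m clockwise.
Total clockwise load moment = 639 N·m.
The cable tension T acts at 3.2 m; only its component perpendicular to the bar, T sinθ, produces torque. sinθ = h/√(h²+d²) = 5.3/√(5.3²+3.2²) = 0.8561.
Balancing moments: T × 3.2 × 0.8561 = 639, giving T = 639 / 2.74 = 233 N.

T ≈ 233 N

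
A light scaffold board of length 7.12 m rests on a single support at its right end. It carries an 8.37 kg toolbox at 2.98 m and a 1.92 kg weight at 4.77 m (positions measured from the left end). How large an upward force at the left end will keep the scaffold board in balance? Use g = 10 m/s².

Choose the right end as the axis so the unknown pivot reaction has zero arm there.
Toolbox: 8.37 × 10 = 83.7 N down at 2.98 m → arm 4.14 m, τ = 83.7 × 4.14 = 346.5 N·m counterclockwise.
Weight: 1.92 × 10 = 19.2 N down at 4.77 m → arm 2.35 m, τ = 19.2 × 2.35 = 45.12 N·m counterclockwise.
Net moment of the loads = 391.6 N·m counterclockwise.
The upward force F acts at the left end, arm 7.12 m, giving F × 7.12 clockwise.
Στ = 0 ⇒ F × 7.12 = 391.6 ⇒ F = 391.6 / 7.12 = 55 N.

F ≈ 55 N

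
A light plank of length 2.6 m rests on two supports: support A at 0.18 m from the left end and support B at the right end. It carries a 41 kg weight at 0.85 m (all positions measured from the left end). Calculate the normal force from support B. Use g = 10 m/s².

Take moments about support A.
Weight: 41 × 10 = 410 N down at 0.85 m → arm 0.67 m, τ = 410 × 0.67 = 274.7 N·m clockwise.
Net load moment about support A = 274.7 N·m clockwise.
Reaction R at support B is upward at 2.6 m, arm 2.42 m → moment R × 2.42 counterclockwise.
Στ = 0 ⇒ R × 2.42 = 274.7 ⇒ R = 114 N.

R_B ≈ 114 N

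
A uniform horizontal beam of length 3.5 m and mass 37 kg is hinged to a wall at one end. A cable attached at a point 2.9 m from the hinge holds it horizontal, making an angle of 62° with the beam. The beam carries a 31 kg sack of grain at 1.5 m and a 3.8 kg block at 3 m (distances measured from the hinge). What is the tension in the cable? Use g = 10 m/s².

T ≈ 479 N

Sum moments about the hinge (the unknown hinge reaction has zero arm there).
Beam weight: 37 × 10 = 370 N down at 1.75 m → arm 1.75 m, τ = 370 × 1.75 = 647.5 N·m clockwise.
Sack of grain: 31 × 10 = 310 N down at 1.5 m → arm 1.5 m, τ = 310 × 1.5 = 465 N·m clockwise.
Block: 3.8 × 10 = 38 N down at 3 m → arm 3 m, τ = 38 × 3 = 114 N·m clockwise.
Total clockwise load moment = 1226 N·m.
The cable tension T acts at 2.9 m; only its component perpendicular to the beam, T sinθ, produces torque. sin 62° = 0.8829.
Balancing moments: T × 2.9 × 0.8829 = 1226, giving T = 1226 / 2.56 = 479 N.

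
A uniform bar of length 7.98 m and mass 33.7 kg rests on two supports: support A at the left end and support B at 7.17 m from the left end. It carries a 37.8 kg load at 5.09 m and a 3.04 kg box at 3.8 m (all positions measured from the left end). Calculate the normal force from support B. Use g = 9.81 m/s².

R_B ≈ 463 N

About support A:
Beam weight: 33.7 × 9.81 = 330.6 N down at 3.99 m → arm 3.99 m, τ = 330.6 × 3.99 = 1319 N·m clockwise.
Load: 37.8 × 9.81 = 370.8 N down at 5.09 m → arm 5.09 m, τ = 370.8 × 5.09 = 1887 N·m clockwise.
Box: 3.04 × 9.81 = 29.82 N down at 3.8 m → arm 3.8 m, τ = 29.82 × 3.8 = 113.3 N·m clockwise.
Net load moment about support A = 3319 N·m clockwise.
Reaction R at support B is upward at 7.17 m, arm 7.17 m → moment R × 7.17 counterclockwise.
Balancing moments: R × 7.17 = 3319, giving R = 463 N.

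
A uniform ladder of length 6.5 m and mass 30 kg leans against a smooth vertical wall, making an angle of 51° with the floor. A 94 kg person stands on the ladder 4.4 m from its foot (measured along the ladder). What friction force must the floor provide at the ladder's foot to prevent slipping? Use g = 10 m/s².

Take moments about the foot of the ladder.
Ladder weight 30×10 = 300 N acts at 3.25 m along the ladder; its horizontal arm is 3.25·cos51° = 2.045 m → τ = 613.5 N·m clockwise.
Person: 94×10 = 940 N at 4.4 m → arm 2.769 m → τ = 2603 N·m clockwise.
Wall normal N acts horizontally at the top; its moment arm is the height L sinθ = 6.5·sin51° = 5.051 m, counterclockwise.
Στ = 0 ⇒ N × 5.051 = 3216 ⇒ N = 637 N.
ΣFx = 0: friction at the foot balances the wall's push, so f = N_wall = 637 N.

f ≈ 637 N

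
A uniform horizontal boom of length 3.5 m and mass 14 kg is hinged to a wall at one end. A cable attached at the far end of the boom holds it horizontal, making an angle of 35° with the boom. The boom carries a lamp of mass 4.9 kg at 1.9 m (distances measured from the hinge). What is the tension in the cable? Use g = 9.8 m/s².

About the hinge:
Beam weight: 14 × 9.8 = 137.2 N down at 1.75 m → arm 1.75 m, τ = 137.2 × 1.75 = 240.1 N·m clockwise.
Lamp: 4.9 × 9.8 = 48.02 N down at 1.9 m → arm 1.9 m, τ = 48.02 × 1.9 = 91.24 N·m clockwise.
Total clockwise load moment = 331.3 N·m.
The cable tension T acts at 3.5 m; only its component perpendicular to the boom, T sinθ, produces torque. sin 35° = 0.5736.
Στ = 0 ⇒ T × 3.5 × 0.5736 = 331.3 ⇒ T = 331.3 / 2.008 = 165 N.

T ≈ 165 N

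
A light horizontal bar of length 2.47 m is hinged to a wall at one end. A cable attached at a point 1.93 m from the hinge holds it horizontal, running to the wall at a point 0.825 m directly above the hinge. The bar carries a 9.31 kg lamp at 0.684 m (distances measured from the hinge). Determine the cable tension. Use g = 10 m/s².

T ≈ 83.9 N

Taking torques about the hinge:
Lamp: 9.31 × 10 = 93.1 N down at 0.684 m → arm 0.684 m, τ = 93.1 × 0.684 = 63.68 N·m clockwise.
Total clockwise load moment = 63.68 N·m.
The cable tension T acts at 1.93 m; only its component perpendicular to the bar, T sinθ, produces torque. sinθ = h/√(h²+d²) = 0.825/√(0.825²+1.93²) = 0.3931.
Στ = 0 ⇒ T × 1.93 × 0.3931 = 63.68 ⇒ T = 63.68 / 0.7587 = 83.9 N.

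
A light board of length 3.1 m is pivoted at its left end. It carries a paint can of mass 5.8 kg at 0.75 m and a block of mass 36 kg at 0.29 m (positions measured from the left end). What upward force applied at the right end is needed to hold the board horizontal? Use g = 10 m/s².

F ≈ 47.7 N

About the left end:
Paint can: 5.8 × 10 = 58 N down at 0.75 m → arm 0.75 m, τ = 58 × 0.75 = 43.5 N·m clockwise.
Block: 36 × 10 = 360 N down at 0.29 m → arm 0.29 m, τ = 360 × 0.29 = 104.4 N·m clockwise.
Net moment of the loads = 147.9 N·m clockwise.
The upward force F acts at the right end, arm 3.1 m, giving F × 3.1 counterclockwise.
Στ = 0 ⇒ F × 3.1 = 147.9 ⇒ F = 147.9 / 3.1 = 47.7 N.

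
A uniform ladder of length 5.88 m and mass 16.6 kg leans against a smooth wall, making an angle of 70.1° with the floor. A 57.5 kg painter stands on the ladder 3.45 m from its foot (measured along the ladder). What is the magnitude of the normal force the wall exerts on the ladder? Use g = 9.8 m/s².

Taking torques about the foot of the ladder:
Ladder weight 16.6×9.8 = 162.7 N acts at 2.94 m along the ladder; its horizontal arm is 2.94·cos70.1° = 1.001 m → τ = 162.9 N·m clockwise.
Painter: 57.5×9.8 = 563.5 N at 3.45 m → arm 1.174 m → τ = 661.5 N·m clockwise.
Wall normal N acts horizontally at the top; its moment arm is the height L sinθ = 5.88·sin70.1° = 5.529 m, counterclockwise.
Στ = 0 ⇒ N × 5.529 = 824.4 ⇒ N = 149 N.

N_wall ≈ 149 N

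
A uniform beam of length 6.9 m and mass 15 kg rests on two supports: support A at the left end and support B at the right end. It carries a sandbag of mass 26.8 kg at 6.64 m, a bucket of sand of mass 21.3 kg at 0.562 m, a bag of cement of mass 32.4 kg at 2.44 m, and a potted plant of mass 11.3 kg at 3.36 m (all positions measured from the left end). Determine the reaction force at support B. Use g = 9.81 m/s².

Taking torques about support A:
Beam weight: 15 × 9.81 = 147.2 N down at 3.45 m → arm 3.45 m, τ = 147.2 × 3.45 = 507.8 N·m clockwise.
Sandbag: 26.8 × 9.81 = 262.9 N down at 6.64 m → arm 6.64 m, τ = 262.9 × 6.64 = 1746 N·m clockwise.
Bucket of sand: 21.3 × 9.81 = 209 N down at 0.562 m → arm 0.562 m, τ = 209 × 0.562 = 117.5 N·m clockwise.
Bag of cement: 32.4 × 9.81 = 317.8 N down at 2.44 m → arm 2.44 m, τ = 317.8 × 2.44 = 775.4 N·m clockwise.
Potted plant: 11.3 × 9.81 = 110.9 N down at 3.36 m → arm 3.36 m, τ = 110.9 × 3.36 = 372.6 N·m clockwise.
Net load moment about support A = 3519 N·m clockwise.
Reaction R at support B is upward at 6.9 m, arm 6.9 m → moment R × 6.9 counterclockwise.
Στ = 0 ⇒ R × 6.9 = 3519 ⇒ R = 510 N.

R_B ≈ 510 N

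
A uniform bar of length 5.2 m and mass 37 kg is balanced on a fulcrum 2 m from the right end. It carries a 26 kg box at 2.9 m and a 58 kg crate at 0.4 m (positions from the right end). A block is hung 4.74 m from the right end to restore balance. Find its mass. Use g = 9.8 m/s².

Take moments about the fulcrum (at 2 m from the right end).
Beam weight: 37 × 9.8 = 362.6 N down at 2.6 m → arm 0.6 m, τ = 362.6 × 0.6 = 217.6 N·m counterclockwise.
Box: 26 × 9.8 = 254.8 N down at 2.9 m → arm 0.9 m, τ = 254.8 × 0.9 = 229.3 N·m counterclockwise.
Crate: 58 × 9.8 = 568.4 N down at 0.4 m → arm 1.6 m, τ = 568.4 × 1.6 = 909.4 N·m clockwise.
Net moment of known loads = 462.5 N·m clockwise.
An unknown mass m at 4.74 m has arm 2.74 m; its moment is m·g·2.74 counterclockwise.
Balancing moments: m × 9.8 × 2.74 = 462.5, giving m = 462.5 / (9.8 × 2.74) = 17.2 kg.

m ≈ 17.2 kg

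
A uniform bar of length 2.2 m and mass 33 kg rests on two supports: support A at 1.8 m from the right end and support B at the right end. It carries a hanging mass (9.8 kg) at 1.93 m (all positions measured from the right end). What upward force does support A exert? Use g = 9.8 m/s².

Take moments about support B.
Beam weight: 33 × 9.8 = 323.4 N down at 1.1 m → arm 1.1 m, τ = 323.4 × 1.1 = 355.7 N·m counterclockwise.
Hanging mass: 9.8 × 9.8 = 96.04 N down at 1.93 m → arm 1.93 m, τ = 96.04 × 1.93 = 185.4 N·m counterclockwise.
Net load moment about support B = 541.1 N·m counterclockwise.
Reaction R at support A is upward at 1.8 m, arm 1.8 m → moment R × 1.8 clockwise.
Balancing moments: R × 1.8 = 541.1, giving R = 301 N.

R_A ≈ 301 N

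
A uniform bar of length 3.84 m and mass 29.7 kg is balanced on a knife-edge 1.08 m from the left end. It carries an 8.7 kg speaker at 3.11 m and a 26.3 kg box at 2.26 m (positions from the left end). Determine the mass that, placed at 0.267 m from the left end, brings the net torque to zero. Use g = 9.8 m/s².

m ≈ 90.6 kg

Take moments about the knife-edge (at 1.08 m from the left end).
Beam weight: 29.7 × 9.8 = 291.1 N down at 1.92 m → arm 0.84 m, τ = 291.1 × 0.84 = 244.5 N·m clockwise.
Speaker: 8.7 × 9.8 = 85.26 N down at 3.11 m → arm 2.03 m, τ = 85.26 × 2.03 = 173.1 N·m clockwise.
Box: 26.3 × 9.8 = 257.7 N down at 2.26 m → arm 1.18 m, τ = 257.7 × 1.18 = 304.1 N·m clockwise.
Net moment of known loads = 721.7 N·m clockwise.
An unknown mass m at 0.267 m has arm 0.813 m; its moment is m·g·0.813 counterclockwise.
For rotational equilibrium, m × 9.8 × 0.813 = 721.7, so m = 721.7 / (9.8 × 0.813) = 90.6 kg.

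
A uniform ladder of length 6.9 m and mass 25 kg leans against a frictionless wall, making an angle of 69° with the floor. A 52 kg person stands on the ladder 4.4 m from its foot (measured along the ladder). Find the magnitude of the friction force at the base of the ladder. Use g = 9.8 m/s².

Take moments about the foot of the ladder.
Ladder weight 25×9.8 = 245 N acts at 3.45 m along the ladder; its horizontal arm is 3.45·cos69° = 1.236 m → τ = 302.8 N·m clockwise.
Person: 52×9.8 = 509.6 N at 4.4 m → arm 1.577 m → τ = 803.6 N·m clockwise.
Wall normal N acts horizontally at the top; its moment arm is the height L sinθ = 6.9·sin69° = 6.442 m, counterclockwise.
For rotational equilibrium, N × 6.442 = 1106, so N = 172 N.
ΣFx = 0: friction at the foot balances the wall's push, so f = N_wall = 172 N.

f ≈ 172 N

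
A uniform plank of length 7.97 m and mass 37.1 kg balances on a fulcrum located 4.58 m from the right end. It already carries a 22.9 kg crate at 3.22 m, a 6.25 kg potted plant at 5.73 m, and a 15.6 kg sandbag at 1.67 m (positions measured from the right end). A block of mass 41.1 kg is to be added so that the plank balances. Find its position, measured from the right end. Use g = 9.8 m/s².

x ≈ 6.8 m from the right end

About the fulcrum (at 4.58 m from the right end):
Beam weight: 37.1 × 9.8 = 363.6 N down at 3.985 m → arm 0.595 m, τ = 363.6 × 0.595 = 216.3 N·m clockwise.
Crate: 22.9 × 9.8 = 224.4 N down at 3.22 m → arm 1.36 m, τ = 224.4 × 1.36 = 305.2 N·m clockwise.
Potted plant: 6.25 × 9.8 = 61.25 N down at 5.73 m → arm 1.15 m, τ = 61.25 × 1.15 = 70.44 N·m counterclockwise.
Sandbag: 15.6 × 9.8 = 152.9 N down at 1.67 m → arm 2.91 m, τ = 152.9 × 2.91 = 444.9 N·m clockwise.
Net moment of existing loads = 896 N·m clockwise.
The block weighs 41.1 × 9.8 = 402.8 N and must supply an equal counterclockwise moment, so its lever arm about the fulcrum is 896 / 402.8 = 2.22 m.
That puts it at 4.58 + 2.22 = 6.8 m from the right end.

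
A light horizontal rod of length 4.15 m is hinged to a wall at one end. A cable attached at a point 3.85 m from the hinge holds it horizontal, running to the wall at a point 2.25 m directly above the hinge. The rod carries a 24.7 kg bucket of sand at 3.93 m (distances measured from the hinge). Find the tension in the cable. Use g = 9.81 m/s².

Sum moments about the hinge (the unknown hinge reaction has zero arm there).
Bucket of sand: 24.7 × 9.81 = 242.3 N down at 3.93 m → arm 3.93 m, τ = 242.3 × 3.93 = 952.2 N·m clockwise.
Total clockwise load moment = 952.2 N·m.
The cable tension T acts at 3.85 m; only its component perpendicular to the rod, T sinθ, produces torque. sinθ = h/√(h²+d²) = 2.25/√(2.25²+3.85²) = 0.5046.
Στ = 0 ⇒ T × 3.85 × 0.5046 = 952.2 ⇒ T = 952.2 / 1.943 = 490 N.

T ≈ 490 N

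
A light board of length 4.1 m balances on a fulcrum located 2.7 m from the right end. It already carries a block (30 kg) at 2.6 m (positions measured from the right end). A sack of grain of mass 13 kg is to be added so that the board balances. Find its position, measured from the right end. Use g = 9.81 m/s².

x ≈ 2.93 m from the right end

Choose the fulcrum (at 2.7 m from the right end) as the axis so the support reaction has zero arm there.
Block: 30 × 9.81 = 294.3 N down at 2.6 m → arm 0.1 m, τ = 294.3 × 0.1 = 29.43 N·m clockwise.
Net moment of existing loads = 29.43 N·m clockwise.
The sack of grain weighs 13 × 9.81 = 127.5 N and must supply an equal counterclockwise moment, so its lever arm about the fulcrum is 29.43 / 127.5 = 0.231 m.
That puts it at 2.7 + 0.231 = 2.93 m from the right end.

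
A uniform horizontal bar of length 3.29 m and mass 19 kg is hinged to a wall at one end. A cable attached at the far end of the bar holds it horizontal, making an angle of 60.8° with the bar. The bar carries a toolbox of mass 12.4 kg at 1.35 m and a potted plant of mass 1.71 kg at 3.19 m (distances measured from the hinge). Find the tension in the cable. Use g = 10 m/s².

About the hinge:
Beam weight: 19 × 10 = 190 N down at 1.645 m → arm 1.645 m, τ = 190 × 1.645 = 312.6 N·m clockwise.
Toolbox: 12.4 × 10 = 124 N down at 1.35 m → arm 1.35 m, τ = 124 × 1.35 = 167.4 N·m clockwise.
Potted plant: 1.71 × 10 = 17.1 N down at 3.19 m → arm 3.19 m, τ = 17.1 × 3.19 = 54.55 N·m clockwise.
Total clockwise load moment = 534.5 N·m.
The cable tension T acts at 3.29 m; only its component perpendicular to the bar, T sinθ, produces torque. sin 60.8° = 0.8729.
For rotational equilibrium, T × 3.29 × 0.8729 = 534.5, so T = 534.5 / 2.872 = 186 N.

T ≈ 186 N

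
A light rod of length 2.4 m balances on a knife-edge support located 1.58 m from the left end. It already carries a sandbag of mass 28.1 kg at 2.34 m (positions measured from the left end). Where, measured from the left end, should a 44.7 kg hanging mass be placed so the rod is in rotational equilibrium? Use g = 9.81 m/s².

Take moments about the knife-edge support (at 1.58 m from the left end).
Sandbag: 28.1 × 9.81 = 275.7 N down at 2.34 m → arm 0.76 m, τ = 275.7 × 0.76 = 209.5 N·m clockwise.
Net moment of existing loads = 209.5 N·m clockwise.
The hanging mass weighs 44.7 × 9.81 = 438.5 N and must supply an equal counterclockwise moment, so its lever arm about the knife-edge support is 209.5 / 438.5 = 0.478 m.
That puts it at 1.58 − 0.478 = 1.1 m from the left end.

x ≈ 1.1 m from the left end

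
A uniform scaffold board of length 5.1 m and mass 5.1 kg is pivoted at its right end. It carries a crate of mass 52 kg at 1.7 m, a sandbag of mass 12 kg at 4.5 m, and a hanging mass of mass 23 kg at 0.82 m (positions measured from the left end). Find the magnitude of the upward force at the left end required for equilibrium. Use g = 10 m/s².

Taking torques about the right end:
Beam weight: 5.1 × 10 = 51 N down at 2.55 m → arm 2.55 m, τ = 51 × 2.55 = 130 N·m counterclockwise.
Crate: 52 × 10 = 520 N down at 1.7 m → arm 3.4 m, τ = 520 × 3.4 = 1768 N·m counterclockwise.
Sandbag: 12 × 10 = 120 N down at 4.5 m → arm 0.6 m, τ = 120 × 0.6 = 72 N·m counterclockwise.
Hanging mass: 23 × 10 = 230 N down at 0.82 m → arm 4.28 m, τ = 230 × 4.28 = 984.4 N·m counterclockwise.
Net moment of the loads = 2954 N·m counterclockwise.
The upward force F acts at the left end, arm 5.1 m, giving F × 5.1 clockwise.
Στ = 0 ⇒ F × 5.1 = 2954 ⇒ F = 2954 / 5.1 = 579 N.

F ≈ 579 N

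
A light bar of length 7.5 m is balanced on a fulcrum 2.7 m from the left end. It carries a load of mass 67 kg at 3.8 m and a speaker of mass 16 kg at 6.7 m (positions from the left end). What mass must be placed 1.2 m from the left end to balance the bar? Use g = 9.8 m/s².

m ≈ 91.8 kg

Sum moments about the fulcrum (at 2.7 m from the left end) (the support reaction has zero arm there).
Load: 67 × 9.8 = 656.6 N down at 3.8 m → arm 1.1 m, τ = 656.6 × 1.1 = 722.3 N·m clockwise.
Speaker: 16 × 9.8 = 156.8 N down at 6.7 m → arm 4 m, τ = 156.8 × 4 = 627.2 N·m clockwise.
Net moment of known loads = 1350 N·m clockwise.
An unknown mass m at 1.2 m has arm 1.5 m; its moment is m·g·1.5 counterclockwise.
Balancing moments: m × 9.8 × 1.5 = 1350, giving m = 1350 / (9.8 × 1.5) = 91.8 kg.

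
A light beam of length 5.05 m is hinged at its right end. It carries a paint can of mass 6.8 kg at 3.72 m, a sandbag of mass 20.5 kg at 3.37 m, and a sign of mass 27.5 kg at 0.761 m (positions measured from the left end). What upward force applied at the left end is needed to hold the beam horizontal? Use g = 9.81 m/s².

F ≈ 314 N

Take moments about the right end.
Paint can: 6.8 × 9.81 = 66.71 N down at 3.72 m → arm 1.33 m, τ = 66.71 × 1.33 = 88.72 N·m counterclockwise.
Sandbag: 20.5 × 9.81 = 201.1 N down at 3.37 m → arm 1.68 m, τ = 201.1 × 1.68 = 337.8 N·m counterclockwise.
Sign: 27.5 × 9.81 = 269.8 N down at 0.761 m → arm 4.289 m, τ = 269.8 × 4.289 = 1157 N·m counterclockwise.
Net moment of the loads = 1584 N·m counterclockwise.
The upward force F acts at the left end, arm 5.05 m, giving F × 5.05 clockwise.
Στ = 0 ⇒ F × 5.05 = 1584 ⇒ F = 1584 / 5.05 = 314 N.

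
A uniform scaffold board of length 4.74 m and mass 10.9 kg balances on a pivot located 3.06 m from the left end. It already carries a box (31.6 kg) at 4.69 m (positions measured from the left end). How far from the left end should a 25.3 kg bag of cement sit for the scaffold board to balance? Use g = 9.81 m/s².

x ≈ 1.32 m from the left end

Choose the pivot (at 3.06 m from the left end) as the axis so the support reaction has zero arm there.
Beam weight: 10.9 × 9.81 = 106.9 N down at 2.37 m → arm 0.69 m, τ = 106.9 × 0.69 = 73.76 N·m counterclockwise.
Box: 31.6 × 9.81 = 310 N down at 4.69 m → arm 1.63 m, τ = 310 × 1.63 = 505.3 N·m clockwise.
Net moment of existing loads = 431.5 N·m clockwise.
The bag of cement weighs 25.3 × 9.81 = 248.2 N and must supply an equal counterclockwise moment, so its lever arm about the pivot is 431.5 / 248.2 = 1.74 m.
That puts it at 3.06 − 1.74 = 1.32 m from the left end.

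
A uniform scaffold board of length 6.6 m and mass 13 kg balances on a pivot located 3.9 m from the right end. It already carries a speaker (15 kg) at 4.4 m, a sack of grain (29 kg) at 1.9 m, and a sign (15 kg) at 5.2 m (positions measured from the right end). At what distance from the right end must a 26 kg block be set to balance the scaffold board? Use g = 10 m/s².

About the pivot (at 3.9 m from the right end):
Beam weight: 13 × 10 = 130 N down at 3.3 m → arm 0.6 m, τ = 130 × 0.6 = 78 N·m clockwise.
Speaker: 15 × 10 = 150 N down at 4.4 m → arm 0.5 m, τ = 150 × 0.5 = 75 N·m counterclockwise.
Sack of grain: 29 × 10 = 290 N down at 1.9 m → arm 2 m, τ = 290 × 2 = 580 N·m clockwise.
Sign: 15 × 10 = 150 N down at 5.2 m → arm 1.3 m, τ = 150 × 1.3 = 195 N·m counterclockwise.
Net moment of existing loads = 388 N·m clockwise.
The block weighs 26 × 10 = 260 N and must supply an equal counterclockwise moment, so its lever arm about the pivot is 388 / 260 = 1.49 m.
That puts it at 3.9 + 1.49 = 5.39 m from the right end.

x ≈ 5.39 m from the right end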